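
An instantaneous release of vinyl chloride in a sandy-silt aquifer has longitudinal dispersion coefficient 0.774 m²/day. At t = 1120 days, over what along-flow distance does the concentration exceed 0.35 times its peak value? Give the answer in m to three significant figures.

121 m

The plume is Gaussian with σ = √(2Dt) = √(2 × 0.774 × 1120) = 41.64 m.
C/C_peak = exp(−Δx²/(2σ²)) = 0.35 ⇒ Δx = σ·√(−2 ln 0.35) = 41.64 × 1.449 = 60.34 m.
Width = 2Δx = 121 m.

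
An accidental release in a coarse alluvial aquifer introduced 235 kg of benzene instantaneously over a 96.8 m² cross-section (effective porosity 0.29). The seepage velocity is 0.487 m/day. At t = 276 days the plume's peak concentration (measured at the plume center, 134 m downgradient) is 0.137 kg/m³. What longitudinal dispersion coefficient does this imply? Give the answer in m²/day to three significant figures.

At the plume center C_max = M/(n_e·A·√(4πDt)), so D = M²/(4πt·(n_e·A·C_max)²).
n_e·A·C_max = 0.29 × 96.8 × 0.137 = 3.846 kg/m.
D = 235²/(4π × 276 × 3.846²) = 1.08 m²/day.

1.08 m²/day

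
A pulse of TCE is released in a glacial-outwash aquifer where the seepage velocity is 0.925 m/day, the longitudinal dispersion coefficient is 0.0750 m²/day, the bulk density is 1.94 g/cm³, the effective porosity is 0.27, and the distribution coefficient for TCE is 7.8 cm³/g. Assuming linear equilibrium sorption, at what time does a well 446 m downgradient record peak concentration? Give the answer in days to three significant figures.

Retardation factor R = 1 + ρ_b·K_d/n = 1 + 1.94 × 7.8/0.27 = 57.04.
Sorption retards both mechanisms: v_R = v/R = 0.01622 m/day, D_R = D/R = 0.001315 m²/day.
Peak time from v_R²t² + 2D_R t − x² = 0: t = (√(D_R² + v_R²x²) − D_R)/v_R².
√(D_R² + v_R²x²) = √(0.001315² + 0.01622² × 446²) = 7.234; v_R² = 0.0002631.
t = (7.234 − 0.001315)/0.0002631 = 27500 days.

27500 days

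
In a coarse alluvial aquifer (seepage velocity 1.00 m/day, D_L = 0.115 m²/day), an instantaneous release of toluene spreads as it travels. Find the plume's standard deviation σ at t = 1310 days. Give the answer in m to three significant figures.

17.4 m

Dispersive spreading gives a Gaussian with σ² = 2Dt; advection only shifts the center.
σ = √(2 × 0.115 × 1310) = 17.4 m.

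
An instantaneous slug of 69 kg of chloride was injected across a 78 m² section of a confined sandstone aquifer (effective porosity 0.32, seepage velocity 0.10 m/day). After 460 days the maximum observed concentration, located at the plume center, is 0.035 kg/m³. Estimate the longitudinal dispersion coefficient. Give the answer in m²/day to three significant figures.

1.08 m²/day

At the plume center C_max = M/(n_e·A·√(4πDt)), so D = M²/(4πt·(n_e·A·C_max)²).
n_e·A·C_max = 0.32 × 78 × 0.035 = 0.8736 kg/m.
D = 69²/(4π × 460 × 0.8736²) = 1.08 m²/day.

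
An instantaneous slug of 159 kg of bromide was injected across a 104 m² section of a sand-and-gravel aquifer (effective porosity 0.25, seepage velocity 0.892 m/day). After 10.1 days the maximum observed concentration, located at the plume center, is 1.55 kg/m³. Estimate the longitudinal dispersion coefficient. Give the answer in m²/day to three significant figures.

0.123 m²/day

At the plume center C_max = M/(n_e·A·√(4πDt)), so D = M²/(4πt·(n_e·A·C_max)²).
n_e·A·C_max = 0.25 × 104 × 1.55 = 40.30 kg/m.
D = 159²/(4π × 10.1 × 40.30²) = 0.123 m²/day.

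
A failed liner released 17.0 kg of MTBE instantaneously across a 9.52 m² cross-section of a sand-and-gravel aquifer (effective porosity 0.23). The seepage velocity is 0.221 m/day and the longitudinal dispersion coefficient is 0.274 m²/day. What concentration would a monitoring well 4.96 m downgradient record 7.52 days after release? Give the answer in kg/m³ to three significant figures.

For an instantaneous plane source, C(x,t) = M/(n_e·A·√(4πDt)) · exp(−(x−vt)²/(4Dt)), with n_e·A the pore (flow) area.
Plume center vt = 0.221 × 7.52 = 1.66192 m, so the well at 4.96 m is 3.29808 m downgradient of the peak.
√(4πDt) = 5.088 m, giving peak height M/(n_e·A·√(4πDt)) = 17.0/(0.23 × 9.52 × 5.088) = 1.526 kg/m³.
(x−vt)²/(4Dt) = (3.29808)²/(4 × 0.274 × 7.52) = 1.320; exp(−1.320) = 0.2671.
C = 1.526 × 0.2671 = 0.408 kg/m³.

0.408 kg/m³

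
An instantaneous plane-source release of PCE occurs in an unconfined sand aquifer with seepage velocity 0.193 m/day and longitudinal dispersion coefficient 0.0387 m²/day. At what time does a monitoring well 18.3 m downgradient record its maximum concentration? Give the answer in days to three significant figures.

93.8 days

For the 1D instantaneous-source solution, setting ∂C/∂t = 0 at fixed x gives v²t² + 2Dt − x² = 0, so t = (√(D² + v²x²) − D)/v².
√(D² + v²x²) = √(0.0387² + 0.193² × 18.3²) = 3.532; v² = 0.037249.
t = (3.532 − 0.0387)/0.037249 = 93.8 days (vs. the pure-advection estimate x/v = 94.8 d).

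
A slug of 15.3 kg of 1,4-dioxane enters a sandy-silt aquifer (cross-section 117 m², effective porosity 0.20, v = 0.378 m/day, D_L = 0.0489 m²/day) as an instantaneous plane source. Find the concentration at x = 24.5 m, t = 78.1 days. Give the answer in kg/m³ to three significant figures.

0.0181 kg/m³

For an instantaneous plane source, C(x,t) = M/(n_e·A·√(4πDt)) · exp(−(x−vt)²/(4Dt)), with n_e·A the pore (flow) area.
Plume center vt = 0.378 × 78.1 = 29.5218 m, so the well at 24.5 m is 5.0218 m upgradient of the peak.
√(4πDt) = 6.928 m, giving peak height M/(n_e·A·√(4πDt)) = 15.3/(0.20 × 117 × 6.928) = 0.09438 kg/m³.
(x−vt)²/(4Dt) = (-5.0218)²/(4 × 0.0489 × 78.1) = 1.651; exp(−1.651) = 0.1919.
C = 0.09438 × 0.1919 = 0.0181 kg/m³.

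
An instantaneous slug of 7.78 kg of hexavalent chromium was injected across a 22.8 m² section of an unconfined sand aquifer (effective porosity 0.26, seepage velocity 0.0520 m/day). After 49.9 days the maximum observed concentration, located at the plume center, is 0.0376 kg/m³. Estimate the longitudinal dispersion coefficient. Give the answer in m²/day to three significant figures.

At the plume center C_max = M/(n_e·A·√(4πDt)), so D = M²/(4πt·(n_e·A·C_max)²).
n_e·A·C_max = 0.26 × 22.8 × 0.0376 = 0.2229 kg/m.
D = 7.78²/(4π × 49.9 × 0.2229²) = 1.94 m²/day.

1.94 m²/day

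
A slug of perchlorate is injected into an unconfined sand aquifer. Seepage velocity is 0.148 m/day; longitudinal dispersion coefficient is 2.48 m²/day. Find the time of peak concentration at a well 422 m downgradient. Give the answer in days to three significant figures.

2740 days

For the 1D instantaneous-source solution, setting ∂C/∂t = 0 at fixed x gives v²t² + 2Dt − x² = 0, so t = (√(D² + v²x²) − D)/v².
√(D² + v²x²) = √(2.48² + 0.148² × 422²) = 62.51; v² = 0.021904.
t = (62.51 − 2.48)/0.021904 = 2740 days (vs. the pure-advection estimate x/v = 2850 d).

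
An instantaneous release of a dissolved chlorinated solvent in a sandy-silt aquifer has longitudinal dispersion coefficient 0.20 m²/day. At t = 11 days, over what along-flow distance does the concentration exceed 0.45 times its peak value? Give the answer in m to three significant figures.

The plume is Gaussian with σ = √(2Dt) = √(2 × 0.20 × 11) = 2.098 m.
C/C_peak = exp(−Δx²/(2σ²)) = 0.45 ⇒ Δx = σ·√(−2 ln 0.45) = 2.098 × 1.264 = 2.652 m.
Width = 2Δx = 5.30 m.

5.30 m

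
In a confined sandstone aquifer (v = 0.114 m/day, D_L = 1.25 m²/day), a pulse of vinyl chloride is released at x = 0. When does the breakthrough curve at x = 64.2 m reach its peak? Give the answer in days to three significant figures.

475 days

For the 1D instantaneous-source solution, setting ∂C/∂t = 0 at fixed x gives v²t² + 2Dt − x² = 0, so t = (√(D² + v²x²) − D)/v².
√(D² + v²x²) = √(1.25² + 0.114² × 64.2²) = 7.425; v² = 0.012996.
t = (7.425 − 1.25)/0.012996 = 475 days (vs. the pure-advection estimate x/v = 563 d).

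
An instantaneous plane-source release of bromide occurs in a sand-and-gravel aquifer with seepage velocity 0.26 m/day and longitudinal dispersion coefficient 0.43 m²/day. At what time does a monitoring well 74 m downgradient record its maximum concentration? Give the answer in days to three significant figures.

278 days

For the 1D instantaneous-source solution, setting ∂C/∂t = 0 at fixed x gives v²t² + 2Dt − x² = 0, so t = (√(D² + v²x²) − D)/v².
√(D² + v²x²) = √(0.43² + 0.26² × 74²) = 19.24; v² = 0.0676.
t = (19.24 − 0.43)/0.0676 = 278 days (vs. the pure-advection estimate x/v = 285 d).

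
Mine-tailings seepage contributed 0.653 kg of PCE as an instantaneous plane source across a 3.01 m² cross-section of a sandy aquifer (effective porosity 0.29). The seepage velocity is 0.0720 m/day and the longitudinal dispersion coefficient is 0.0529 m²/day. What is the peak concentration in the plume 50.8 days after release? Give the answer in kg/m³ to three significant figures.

0.129 kg/m³

The peak of an instantaneous 1D plume sits at x = vt; there the Gaussian factor is 1 and C_max = M/(n_e·A·√(4πDt)), where n_e·A is the pore area the mass is dissolved in.
√(4πDt) = √(4π × 0.0529 × 50.8) = 5.811 m, so C_max = 0.653/(0.29 × 3.01 × 5.811) = 0.129 kg/m³.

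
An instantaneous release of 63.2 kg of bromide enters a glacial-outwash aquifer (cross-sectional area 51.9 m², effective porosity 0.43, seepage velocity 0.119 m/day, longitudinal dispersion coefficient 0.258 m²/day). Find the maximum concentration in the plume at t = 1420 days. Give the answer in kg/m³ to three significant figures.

The peak of an instantaneous 1D plume sits at x = vt; there the Gaussian factor is 1 and C_max = M/(n_e·A·√(4πDt)), where n_e·A is the pore area the mass is dissolved in.
√(4πDt) = √(4π × 0.258 × 1420) = 67.85 m, so C_max = 63.2/(0.43 × 51.9 × 67.85) = 0.0417 kg/m³.

0.0417 kg/m³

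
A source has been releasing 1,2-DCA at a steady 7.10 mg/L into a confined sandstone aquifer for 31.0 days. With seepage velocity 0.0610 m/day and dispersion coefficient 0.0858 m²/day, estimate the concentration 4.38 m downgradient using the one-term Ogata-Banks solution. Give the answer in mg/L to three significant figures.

0.996 mg/L

For a continuous step input, C/C₀ ≈ ½·erfc((x−vt)/(2√(Dt))).
vt = 0.0610 × 31.0 = 1.891 m and 2√(Dt) = 2√(0.0858 × 31.0) = 3.262 m.
Argument (x−vt)/(2√(Dt)) = (4.38 − 1.891)/3.262 = 0.7630; ½·erfc(0.7630) = 0.1403.
C = 7.10 × 0.1403 = 0.996 mg/L.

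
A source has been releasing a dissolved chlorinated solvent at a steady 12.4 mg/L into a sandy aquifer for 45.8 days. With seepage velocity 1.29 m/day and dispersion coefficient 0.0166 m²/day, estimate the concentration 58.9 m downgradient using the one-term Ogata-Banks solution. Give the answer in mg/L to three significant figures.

For a continuous step input, C/C₀ ≈ ½·erfc((x−vt)/(2√(Dt))).
vt = 1.29 × 45.8 = 59.082 m and 2√(Dt) = 2√(0.0166 × 45.8) = 1.744 m.
Argument (x−vt)/(2√(Dt)) = (58.9 − 59.082)/1.744 = -0.1044; ½·erfc(-0.1044) = 0.5587.
C = 12.4 × 0.5587 = 6.93 mg/L.

6.93 mg/L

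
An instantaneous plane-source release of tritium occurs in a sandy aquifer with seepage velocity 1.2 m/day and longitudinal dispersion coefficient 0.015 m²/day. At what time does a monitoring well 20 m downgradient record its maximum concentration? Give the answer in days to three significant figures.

For the 1D instantaneous-source solution, setting ∂C/∂t = 0 at fixed x gives v²t² + 2Dt − x² = 0, so t = (√(D² + v²x²) − D)/v².
√(D² + v²x²) = √(0.015² + 1.2² × 20²) = 24.00; v² = 1.44.
t = (24.00 − 0.015)/1.44 = 16.7 days (vs. the pure-advection estimate x/v = 16.7 d).

16.7 days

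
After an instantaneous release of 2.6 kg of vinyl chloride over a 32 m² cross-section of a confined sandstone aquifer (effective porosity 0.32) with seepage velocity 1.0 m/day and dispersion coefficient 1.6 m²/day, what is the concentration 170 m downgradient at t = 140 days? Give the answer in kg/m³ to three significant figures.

0.00175 kg/m³

For an instantaneous plane source, C(x,t) = M/(n_e·A·√(4πDt)) · exp(−(x−vt)²/(4Dt)), with n_e·A the pore (flow) area.
Plume center vt = 1.0 × 140 = 140 m, so the well at 170 m is 30 m downgradient of the peak.
√(4πDt) = 53.06 m, giving peak height M/(n_e·A·√(4πDt)) = 2.6/(0.32 × 32 × 53.06) = 0.004785 kg/m³.
(x−vt)²/(4Dt) = (30)²/(4 × 1.6 × 140) = 1.004; exp(−1.004) = 0.3664.
C = 0.004785 × 0.3664 = 0.00175 kg/m³.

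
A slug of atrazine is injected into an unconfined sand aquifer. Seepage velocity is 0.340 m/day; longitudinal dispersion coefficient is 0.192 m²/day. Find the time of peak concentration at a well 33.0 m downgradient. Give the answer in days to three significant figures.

95.4 days

For the 1D instantaneous-source solution, setting ∂C/∂t = 0 at fixed x gives v²t² + 2Dt − x² = 0, so t = (√(D² + v²x²) − D)/v².
√(D² + v²x²) = √(0.192² + 0.340² × 33.0²) = 11.22; v² = 0.1156.
t = (11.22 − 0.192)/0.1156 = 95.4 days (vs. the pure-advection estimate x/v = 97.1 d).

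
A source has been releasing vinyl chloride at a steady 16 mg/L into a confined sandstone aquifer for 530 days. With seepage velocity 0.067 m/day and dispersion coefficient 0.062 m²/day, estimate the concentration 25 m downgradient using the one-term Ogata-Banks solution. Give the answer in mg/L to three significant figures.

For a continuous step input, C/C₀ ≈ ½·erfc((x−vt)/(2√(Dt))).
vt = 0.067 × 530 = 35.51 m and 2√(Dt) = 2√(0.062 × 530) = 11.46 m.
Argument (x−vt)/(2√(Dt)) = (25 − 35.51)/11.46 = -0.9171; ½·erfc(-0.9171) = 0.9027.
C = 16 × 0.9027 = 14.4 mg/L.

14.4 mg/L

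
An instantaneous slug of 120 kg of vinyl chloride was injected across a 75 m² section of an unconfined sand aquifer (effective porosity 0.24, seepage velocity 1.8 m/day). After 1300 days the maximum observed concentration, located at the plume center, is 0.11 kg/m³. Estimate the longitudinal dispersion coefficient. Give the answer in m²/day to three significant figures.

At the plume center C_max = M/(n_e·A·√(4πDt)), so D = M²/(4πt·(n_e·A·C_max)²).
n_e·A·C_max = 0.24 × 75 × 0.11 = 1.980 kg/m.
D = 120²/(4π × 1300 × 1.980²) = 0.225 m²/day.

0.225 m²/day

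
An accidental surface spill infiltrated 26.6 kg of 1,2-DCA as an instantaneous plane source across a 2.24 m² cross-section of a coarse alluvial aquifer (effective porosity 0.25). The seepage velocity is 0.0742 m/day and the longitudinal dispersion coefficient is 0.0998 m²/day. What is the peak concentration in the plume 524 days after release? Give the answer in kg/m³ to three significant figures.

The peak of an instantaneous 1D plume sits at x = vt; there the Gaussian factor is 1 and C_max = M/(n_e·A·√(4πDt)), where n_e·A is the pore area the mass is dissolved in.
√(4πDt) = √(4π × 0.0998 × 524) = 25.64 m, so C_max = 26.6/(0.25 × 2.24 × 25.64) = 1.85 kg/m³.

1.85 kg/m³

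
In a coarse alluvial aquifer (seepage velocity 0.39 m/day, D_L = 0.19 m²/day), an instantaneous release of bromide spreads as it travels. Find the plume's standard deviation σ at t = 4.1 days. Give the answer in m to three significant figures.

1.25 m

Dispersive spreading gives a Gaussian with σ² = 2Dt; advection only shifts the center.
σ = √(2 × 0.19 × 4.1) = 1.25 m.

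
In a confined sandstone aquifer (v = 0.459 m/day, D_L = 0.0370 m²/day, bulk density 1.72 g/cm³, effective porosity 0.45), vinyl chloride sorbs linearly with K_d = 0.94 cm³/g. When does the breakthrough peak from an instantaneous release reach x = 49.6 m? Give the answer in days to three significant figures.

496 days

Retardation factor R = 1 + ρ_b·K_d/n = 1 + 1.72 × 0.94/0.45 = 4.593.
Sorption retards both mechanisms: v_R = v/R = 0.09993 m/day, D_R = D/R = 0.008056 m²/day.
Peak time from v_R²t² + 2D_R t − x² = 0: t = (√(D_R² + v_R²x²) − D_R)/v_R².
√(D_R² + v_R²x²) = √(0.008056² + 0.09993² × 49.6²) = 4.957; v_R² = 0.009986.
t = (4.957 − 0.008056)/0.009986 = 496 days.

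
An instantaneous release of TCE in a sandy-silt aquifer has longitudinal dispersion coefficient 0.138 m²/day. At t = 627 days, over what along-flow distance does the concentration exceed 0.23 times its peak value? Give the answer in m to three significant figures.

45.1 m

The plume is Gaussian with σ = √(2Dt) = √(2 × 0.138 × 627) = 13.15 m.
C/C_peak = exp(−Δx²/(2σ²)) = 0.23 ⇒ Δx = σ·√(−2 ln 0.23) = 13.15 × 1.714 = 22.54 m.
Width = 2Δx = 45.1 m.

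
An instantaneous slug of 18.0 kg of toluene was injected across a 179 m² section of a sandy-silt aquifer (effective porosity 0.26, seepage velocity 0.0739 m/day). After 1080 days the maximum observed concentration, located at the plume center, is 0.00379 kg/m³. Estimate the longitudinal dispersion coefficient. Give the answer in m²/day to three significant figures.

0.767 m²/day

At the plume center C_max = M/(n_e·A·√(4πDt)), so D = M²/(4πt·(n_e·A·C_max)²).
n_e·A·C_max = 0.26 × 179 × 0.00379 = 0.1764 kg/m.
D = 18.0²/(4π × 1080 × 0.1764²) = 0.767 m²/day.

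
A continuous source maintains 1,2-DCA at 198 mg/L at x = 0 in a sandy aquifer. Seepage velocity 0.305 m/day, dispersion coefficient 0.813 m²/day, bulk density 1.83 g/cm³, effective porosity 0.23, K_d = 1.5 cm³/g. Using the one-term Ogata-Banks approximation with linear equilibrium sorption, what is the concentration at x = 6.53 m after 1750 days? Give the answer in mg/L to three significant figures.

Retardation factor R = 1 + ρ_b·K_d/n = 1 + 1.83 × 1.5/0.23 = 12.93.
Sorption retards both mechanisms: v_R = v/R = 0.02359 m/day, D_R = D/R = 0.06288 m²/day.
v_R·t = 0.02359 × 1750 = 41.2825 m; 2√(D_R t) = 20.98 m; argument = (6.53 − 41.2825)/20.98 = -1.656.
C = C₀ × ½·erfc(-1.656) = 198 × 0.9904 = 196 mg/L.

196 mg/L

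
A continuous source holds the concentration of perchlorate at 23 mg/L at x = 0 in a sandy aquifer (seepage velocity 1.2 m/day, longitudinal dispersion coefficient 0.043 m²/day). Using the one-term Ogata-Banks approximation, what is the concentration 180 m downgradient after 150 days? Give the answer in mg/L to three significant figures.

11.5 mg/L

For a continuous step input, C/C₀ ≈ ½·erfc((x−vt)/(2√(Dt))).
vt = 1.2 × 150 = 180 m and 2√(Dt) = 2√(0.043 × 150) = 5.079 m.
Argument (x−vt)/(2√(Dt)) = (180 − 180)/5.079 = 0; ½·erfc(0) = 0.5000.
C = 23 × 0.5000 = 11.5 mg/L.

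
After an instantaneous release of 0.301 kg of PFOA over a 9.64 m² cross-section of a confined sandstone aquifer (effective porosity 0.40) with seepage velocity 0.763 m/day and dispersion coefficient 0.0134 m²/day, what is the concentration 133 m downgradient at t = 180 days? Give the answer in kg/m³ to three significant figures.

0.00201 kg/m³

For an instantaneous plane source, C(x,t) = M/(n_e·A·√(4πDt)) · exp(−(x−vt)²/(4Dt)), with n_e·A the pore (flow) area.
Plume center vt = 0.763 × 180 = 137.34 m, so the well at 133 m is 4.34 m upgradient of the peak.
√(4πDt) = 5.505 m, giving peak height M/(n_e·A·√(4πDt)) = 0.301/(0.40 × 9.64 × 5.505) = 0.01418 kg/m³.
(x−vt)²/(4Dt) = (-4.34)²/(4 × 0.0134 × 180) = 1.952; exp(−1.952) = 0.1420.
C = 0.01418 × 0.1420 = 0.00201 kg/m³.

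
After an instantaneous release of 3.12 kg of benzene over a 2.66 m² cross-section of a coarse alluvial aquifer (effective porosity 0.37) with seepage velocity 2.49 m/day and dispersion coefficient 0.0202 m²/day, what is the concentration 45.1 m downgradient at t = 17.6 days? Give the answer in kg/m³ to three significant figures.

0.477 kg/m³

For an instantaneous plane source, C(x,t) = M/(n_e·A·√(4πDt)) · exp(−(x−vt)²/(4Dt)), with n_e·A the pore (flow) area.
Plume center vt = 2.49 × 17.6 = 43.824 m, so the well at 45.1 m is 1.276 m downgradient of the peak.
√(4πDt) = 2.114 m, giving peak height M/(n_e·A·√(4πDt)) = 3.12/(0.37 × 2.66 × 2.114) = 1.500 kg/m³.
(x−vt)²/(4Dt) = (1.276)²/(4 × 0.0202 × 17.6) = 1.145; exp(−1.145) = 0.3182.
C = 1.500 × 0.3182 = 0.477 kg/m³.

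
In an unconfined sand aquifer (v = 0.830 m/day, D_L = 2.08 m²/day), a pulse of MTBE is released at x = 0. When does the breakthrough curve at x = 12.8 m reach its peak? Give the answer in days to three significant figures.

For the 1D instantaneous-source solution, setting ∂C/∂t = 0 at fixed x gives v²t² + 2Dt − x² = 0, so t = (√(D² + v²x²) − D)/v².
√(D² + v²x²) = √(2.08² + 0.830² × 12.8²) = 10.83; v² = 0.6889.
t = (10.83 − 2.08)/0.6889 = 12.7 days (vs. the pure-advection estimate x/v = 15.4 d).

12.7 days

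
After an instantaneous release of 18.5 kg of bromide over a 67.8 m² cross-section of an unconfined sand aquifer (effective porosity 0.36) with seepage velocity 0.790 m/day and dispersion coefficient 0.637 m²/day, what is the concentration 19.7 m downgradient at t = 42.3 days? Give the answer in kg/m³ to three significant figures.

0.00719 kg/m³

For an instantaneous plane source, C(x,t) = M/(n_e·A·√(4πDt)) · exp(−(x−vt)²/(4Dt)), with n_e·A the pore (flow) area.
Plume center vt = 0.790 × 42.3 = 33.417 m, so the well at 19.7 m is 13.717 m upgradient of the peak.
√(4πDt) = 18.40 m, giving peak height M/(n_e·A·√(4πDt)) = 18.5/(0.36 × 67.8 × 18.40) = 0.04119 kg/m³.
(x−vt)²/(4Dt) = (-13.717)²/(4 × 0.637 × 42.3) = 1.746; exp(−1.746) = 0.1745.
C = 0.04119 × 0.1745 = 0.00719 kg/m³.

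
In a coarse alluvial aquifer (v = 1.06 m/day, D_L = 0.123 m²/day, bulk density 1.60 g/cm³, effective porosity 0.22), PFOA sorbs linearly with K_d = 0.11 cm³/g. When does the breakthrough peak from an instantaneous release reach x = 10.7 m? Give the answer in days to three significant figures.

18.0 days

Retardation factor R = 1 + ρ_b·K_d/n = 1 + 1.60 × 0.11/0.22 = 1.800.
Sorption retards both mechanisms: v_R = v/R = 0.5889 m/day, D_R = D/R = 0.06833 m²/day.
Peak time from v_R²t² + 2D_R t − x² = 0: t = (√(D_R² + v_R²x²) − D_R)/v_R².
√(D_R² + v_R²x²) = √(0.06833² + 0.5889² × 10.7²) = 6.302; v_R² = 0.3468.
t = (6.302 − 0.06833)/0.3468 = 18.0 days.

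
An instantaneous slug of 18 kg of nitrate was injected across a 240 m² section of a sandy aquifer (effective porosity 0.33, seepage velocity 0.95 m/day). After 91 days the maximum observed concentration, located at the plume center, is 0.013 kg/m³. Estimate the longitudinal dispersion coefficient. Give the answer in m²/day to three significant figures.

0.267 m²/day

At the plume center C_max = M/(n_e·A·√(4πDt)), so D = M²/(4πt·(n_e·A·C_max)²).
n_e·A·C_max = 0.33 × 240 × 0.013 = 1.030 kg/m.
D = 18²/(4π × 91 × 1.030²) = 0.267 m²/day.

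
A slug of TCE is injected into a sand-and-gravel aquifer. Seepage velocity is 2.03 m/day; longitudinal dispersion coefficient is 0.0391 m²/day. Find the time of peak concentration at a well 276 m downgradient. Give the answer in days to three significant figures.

For the 1D instantaneous-source solution, setting ∂C/∂t = 0 at fixed x gives v²t² + 2Dt − x² = 0, so t = (√(D² + v²x²) − D)/v².
√(D² + v²x²) = √(0.0391² + 2.03² × 276²) = 560.3; v² = 4.1209.
t = (560.3 − 0.0391)/4.1209 = 136 days (vs. the pure-advection estimate x/v = 136 d).

136 days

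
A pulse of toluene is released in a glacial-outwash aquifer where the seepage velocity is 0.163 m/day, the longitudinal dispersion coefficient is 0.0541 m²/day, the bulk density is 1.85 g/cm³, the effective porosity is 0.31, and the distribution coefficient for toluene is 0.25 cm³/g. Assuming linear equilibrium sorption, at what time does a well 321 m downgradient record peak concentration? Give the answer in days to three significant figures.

Retardation factor R = 1 + ρ_b·K_d/n = 1 + 1.85 × 0.25/0.31 = 2.492.
Sorption retards both mechanisms: v_R = v/R = 0.06541 m/day, D_R = D/R = 0.02171 m²/day.
Peak time from v_R²t² + 2D_R t − x² = 0: t = (√(D_R² + v_R²x²) − D_R)/v_R².
√(D_R² + v_R²x²) = √(0.02171² + 0.06541² × 321²) = 21.00; v_R² = 0.004278.
t = (21.00 − 0.02171)/0.004278 = 4900 days.

4900 days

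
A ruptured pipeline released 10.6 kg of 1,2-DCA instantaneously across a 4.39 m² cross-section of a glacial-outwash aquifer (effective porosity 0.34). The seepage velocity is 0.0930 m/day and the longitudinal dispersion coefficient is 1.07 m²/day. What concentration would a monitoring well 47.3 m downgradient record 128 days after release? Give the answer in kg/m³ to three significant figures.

0.0174 kg/m³

For an instantaneous plane source, C(x,t) = M/(n_e·A·√(4πDt)) · exp(−(x−vt)²/(4Dt)), with n_e·A the pore (flow) area.
Plume center vt = 0.0930 × 128 = 11.904 m, so the well at 47.3 m is 35.396 m downgradient of the peak.
√(4πDt) = 41.49 m, giving peak height M/(n_e·A·√(4πDt)) = 10.6/(0.34 × 4.39 × 41.49) = 0.1712 kg/m³.
(x−vt)²/(4Dt) = (35.396)²/(4 × 1.07 × 128) = 2.287; exp(−2.287) = 0.1016.
C = 0.1712 × 0.1016 = 0.0174 kg/m³.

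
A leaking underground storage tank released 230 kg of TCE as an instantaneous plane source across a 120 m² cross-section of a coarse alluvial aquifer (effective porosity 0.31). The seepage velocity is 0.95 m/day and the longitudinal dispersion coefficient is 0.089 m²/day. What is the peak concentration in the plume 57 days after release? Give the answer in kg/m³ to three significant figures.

0.774 kg/m³

The peak of an instantaneous 1D plume sits at x = vt; there the Gaussian factor is 1 and C_max = M/(n_e·A·√(4πDt)), where n_e·A is the pore area the mass is dissolved in.
√(4πDt) = √(4π × 0.089 × 57) = 7.984 m, so C_max = 230/(0.31 × 120 × 7.984) = 0.774 kg/m³.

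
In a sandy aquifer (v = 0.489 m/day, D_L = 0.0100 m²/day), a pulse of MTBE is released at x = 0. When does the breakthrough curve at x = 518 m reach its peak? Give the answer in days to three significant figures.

For the 1D instantaneous-source solution, setting ∂C/∂t = 0 at fixed x gives v²t² + 2Dt − x² = 0, so t = (√(D² + v²x²) − D)/v².
√(D² + v²x²) = √(0.0100² + 0.489² × 518²) = 253.3; v² = 0.239121.
t = (253.3 − 0.0100)/0.239121 = 1060 days (vs. the pure-advection estimate x/v = 1060 d).

1060 days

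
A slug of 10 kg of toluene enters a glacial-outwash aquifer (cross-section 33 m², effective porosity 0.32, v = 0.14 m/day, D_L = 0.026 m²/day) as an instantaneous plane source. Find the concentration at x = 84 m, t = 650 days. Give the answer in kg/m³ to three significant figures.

For an instantaneous plane source, C(x,t) = M/(n_e·A·√(4πDt)) · exp(−(x−vt)²/(4Dt)), with n_e·A the pore (flow) area.
Plume center vt = 0.14 × 650 = 91 m, so the well at 84 m is 7 m upgradient of the peak.
√(4πDt) = 14.57 m, giving peak height M/(n_e·A·√(4πDt)) = 10/(0.32 × 33 × 14.57) = 0.06499 kg/m³.
(x−vt)²/(4Dt) = (-7)²/(4 × 0.026 × 650) = 0.7249; exp(−0.7249) = 0.4844.
C = 0.06499 × 0.4844 = 0.0315 kg/m³.

0.0315 kg/m³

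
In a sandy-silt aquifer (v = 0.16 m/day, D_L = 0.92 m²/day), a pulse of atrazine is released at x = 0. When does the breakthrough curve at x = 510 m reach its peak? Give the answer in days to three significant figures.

3150 days

For the 1D instantaneous-source solution, setting ∂C/∂t = 0 at fixed x gives v²t² + 2Dt − x² = 0, so t = (√(D² + v²x²) − D)/v².
√(D² + v²x²) = √(0.92² + 0.16² × 510²) = 81.61; v² = 0.0256.
t = (81.61 − 0.92)/0.0256 = 3150 days (vs. the pure-advection estimate x/v = 3190 d).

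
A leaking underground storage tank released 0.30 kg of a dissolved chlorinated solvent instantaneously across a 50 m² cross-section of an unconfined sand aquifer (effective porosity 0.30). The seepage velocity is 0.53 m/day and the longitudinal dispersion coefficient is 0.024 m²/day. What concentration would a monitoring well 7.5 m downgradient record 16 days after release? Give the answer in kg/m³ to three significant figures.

For an instantaneous plane source, C(x,t) = M/(n_e·A·√(4πDt)) · exp(−(x−vt)²/(4Dt)), with n_e·A the pore (flow) area.
Plume center vt = 0.53 × 16 = 8.48 m, so the well at 7.5 m is 0.98 m upgradient of the peak.
√(4πDt) = 2.197 m, giving peak height M/(n_e·A·√(4πDt)) = 0.30/(0.30 × 50 × 2.197) = 0.009103 kg/m³.
(x−vt)²/(4Dt) = (-0.98)²/(4 × 0.024 × 16) = 0.6253; exp(−0.6253) = 0.5351.
C = 0.009103 × 0.5351 = 0.00487 kg/m³.

0.00487 kg/m³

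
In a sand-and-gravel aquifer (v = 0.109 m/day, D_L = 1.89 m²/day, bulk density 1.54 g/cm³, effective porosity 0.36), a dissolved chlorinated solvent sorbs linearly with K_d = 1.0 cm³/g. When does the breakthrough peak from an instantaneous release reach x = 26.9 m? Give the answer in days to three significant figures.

Retardation factor R = 1 + ρ_b·K_d/n = 1 + 1.54 × 1.0/0.36 = 5.278.
Sorption retards both mechanisms: v_R = v/R = 0.02065 m/day, D_R = D/R = 0.3581 m²/day.
Peak time from v_R²t² + 2D_R t − x² = 0: t = (√(D_R² + v_R²x²) − D_R)/v_R².
√(D_R² + v_R²x²) = √(0.3581² + 0.02065² × 26.9²) = 0.6609; v_R² = 0.0004264.
t = (0.6609 − 0.3581)/0.0004264 = 710 days.

710 days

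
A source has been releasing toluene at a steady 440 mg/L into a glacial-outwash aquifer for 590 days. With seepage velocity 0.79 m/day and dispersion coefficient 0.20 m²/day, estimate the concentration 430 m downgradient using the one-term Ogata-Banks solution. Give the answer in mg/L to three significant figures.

For a continuous step input, C/C₀ ≈ ½·erfc((x−vt)/(2√(Dt))).
vt = 0.79 × 590 = 466.1 m and 2√(Dt) = 2√(0.20 × 590) = 21.73 m.
Argument (x−vt)/(2√(Dt)) = (430 − 466.1)/21.73 = -1.661; ½·erfc(-1.661) = 0.9906.
C = 440 × 0.9906 = 436 mg/L.

436 mg/L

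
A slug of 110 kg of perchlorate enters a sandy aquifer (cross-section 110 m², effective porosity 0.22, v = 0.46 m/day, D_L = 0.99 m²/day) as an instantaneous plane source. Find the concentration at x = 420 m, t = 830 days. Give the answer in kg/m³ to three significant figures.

0.0287 kg/m³

For an instantaneous plane source, C(x,t) = M/(n_e·A·√(4πDt)) · exp(−(x−vt)²/(4Dt)), with n_e·A the pore (flow) area.
Plume center vt = 0.46 × 830 = 381.8 m, so the well at 420 m is 38.2 m downgradient of the peak.
√(4πDt) = 101.6 m, giving peak height M/(n_e·A·√(4πDt)) = 110/(0.22 × 110 × 101.6) = 0.04474 kg/m³.
(x−vt)²/(4Dt) = (38.2)²/(4 × 0.99 × 830) = 0.4440; exp(−0.4440) = 0.6415.
C = 0.04474 × 0.6415 = 0.0287 kg/m³.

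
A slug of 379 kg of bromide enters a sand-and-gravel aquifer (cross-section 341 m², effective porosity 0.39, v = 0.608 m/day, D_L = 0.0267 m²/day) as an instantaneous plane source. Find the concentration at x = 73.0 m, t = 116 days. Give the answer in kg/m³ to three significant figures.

0.279 kg/m³

For an instantaneous plane source, C(x,t) = M/(n_e·A·√(4πDt)) · exp(−(x−vt)²/(4Dt)), with n_e·A the pore (flow) area.
Plume center vt = 0.608 × 116 = 70.528 m, so the well at 73.0 m is 2.472 m downgradient of the peak.
√(4πDt) = 6.239 m, giving peak height M/(n_e·A·√(4πDt)) = 379/(0.39 × 341 × 6.239) = 0.4568 kg/m³.
(x−vt)²/(4Dt) = (2.472)²/(4 × 0.0267 × 116) = 0.4933; exp(−0.4933) = 0.6106.
C = 0.4568 × 0.6106 = 0.279 kg/m³.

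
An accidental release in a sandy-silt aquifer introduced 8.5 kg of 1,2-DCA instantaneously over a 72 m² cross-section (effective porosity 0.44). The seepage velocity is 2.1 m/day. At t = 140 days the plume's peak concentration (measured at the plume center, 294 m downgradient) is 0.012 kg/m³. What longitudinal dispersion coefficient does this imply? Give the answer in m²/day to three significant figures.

0.284 m²/day

At the plume center C_max = M/(n_e·A·√(4πDt)), so D = M²/(4πt·(n_e·A·C_max)²).
n_e·A·C_max = 0.44 × 72 × 0.012 = 0.3802 kg/m.
D = 8.5²/(4π × 140 × 0.3802²) = 0.284 m²/day.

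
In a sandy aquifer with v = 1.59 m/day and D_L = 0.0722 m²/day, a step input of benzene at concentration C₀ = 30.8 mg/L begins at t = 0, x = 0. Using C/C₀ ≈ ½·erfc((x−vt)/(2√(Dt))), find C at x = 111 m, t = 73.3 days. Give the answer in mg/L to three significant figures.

29.4 mg/L

For a continuous step input, C/C₀ ≈ ½·erfc((x−vt)/(2√(Dt))).
vt = 1.59 × 73.3 = 116.547 m and 2√(Dt) = 2√(0.0722 × 73.3) = 4.601 m.
Argument (x−vt)/(2√(Dt)) = (111 − 116.547)/4.601 = -1.206; ½·erfc(-1.206) = 0.9560.
C = 30.8 × 0.9560 = 29.4 mg/L.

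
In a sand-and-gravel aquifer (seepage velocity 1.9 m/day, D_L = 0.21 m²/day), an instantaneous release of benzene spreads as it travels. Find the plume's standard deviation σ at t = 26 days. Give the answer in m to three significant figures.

Dispersive spreading gives a Gaussian with σ² = 2Dt; advection only shifts the center.
σ = √(2 × 0.21 × 26) = 3.30 m.

3.30 m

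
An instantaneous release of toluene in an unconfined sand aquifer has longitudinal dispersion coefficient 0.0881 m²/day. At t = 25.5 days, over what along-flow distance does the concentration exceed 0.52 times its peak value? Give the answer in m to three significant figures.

4.85 m

The plume is Gaussian with σ = √(2Dt) = √(2 × 0.0881 × 25.5) = 2.120 m.
C/C_peak = exp(−Δx²/(2σ²)) = 0.52 ⇒ Δx = σ·√(−2 ln 0.52) = 2.120 × 1.144 = 2.425 m.
Width = 2Δx = 4.85 m.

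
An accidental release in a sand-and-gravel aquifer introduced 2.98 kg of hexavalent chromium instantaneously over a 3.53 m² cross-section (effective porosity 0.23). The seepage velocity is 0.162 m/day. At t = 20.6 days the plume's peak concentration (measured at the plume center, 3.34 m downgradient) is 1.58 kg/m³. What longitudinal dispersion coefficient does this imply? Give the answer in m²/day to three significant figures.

At the plume center C_max = M/(n_e·A·√(4πDt)), so D = M²/(4πt·(n_e·A·C_max)²).
n_e·A·C_max = 0.23 × 3.53 × 1.58 = 1.283 kg/m.
D = 2.98²/(4π × 20.6 × 1.283²) = 0.0208 m²/day.

0.0208 m²/day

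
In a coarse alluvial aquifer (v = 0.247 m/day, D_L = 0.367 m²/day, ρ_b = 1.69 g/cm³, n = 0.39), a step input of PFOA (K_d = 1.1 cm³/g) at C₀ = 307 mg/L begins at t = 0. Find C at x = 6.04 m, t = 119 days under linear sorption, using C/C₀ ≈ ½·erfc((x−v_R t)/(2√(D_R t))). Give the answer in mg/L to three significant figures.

Retardation factor R = 1 + ρ_b·K_d/n = 1 + 1.69 × 1.1/0.39 = 5.767.
Sorption retards both mechanisms: v_R = v/R = 0.04283 m/day, D_R = D/R = 0.06364 m²/day.
v_R·t = 0.04283 × 119 = 5.09677 m; 2√(D_R t) = 5.504 m; argument = (6.04 − 5.09677)/5.504 = 0.1714.
C = C₀ × ½·erfc(0.1714) = 307 × 0.4042 = 124 mg/L.

124 mg/L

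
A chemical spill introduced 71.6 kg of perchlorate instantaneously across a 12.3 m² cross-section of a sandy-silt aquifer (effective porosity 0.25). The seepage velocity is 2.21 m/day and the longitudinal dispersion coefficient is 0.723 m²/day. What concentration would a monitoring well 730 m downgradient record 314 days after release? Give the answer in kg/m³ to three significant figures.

0.104 kg/m³

For an instantaneous plane source, C(x,t) = M/(n_e·A·√(4πDt)) · exp(−(x−vt)²/(4Dt)), with n_e·A the pore (flow) area.
Plume center vt = 2.21 × 314 = 693.94 m, so the well at 730 m is 36.06 m downgradient of the peak.
√(4πDt) = 53.41 m, giving peak height M/(n_e·A·√(4πDt)) = 71.6/(0.25 × 12.3 × 53.41) = 0.4360 kg/m³.
(x−vt)²/(4Dt) = (36.06)²/(4 × 0.723 × 314) = 1.432; exp(−1.432) = 0.2388.
C = 0.4360 × 0.2388 = 0.104 kg/m³.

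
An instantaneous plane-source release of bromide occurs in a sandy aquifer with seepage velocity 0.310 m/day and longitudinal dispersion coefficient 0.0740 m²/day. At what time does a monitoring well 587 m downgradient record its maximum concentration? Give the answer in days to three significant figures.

1890 days

For the 1D instantaneous-source solution, setting ∂C/∂t = 0 at fixed x gives v²t² + 2Dt − x² = 0, so t = (√(D² + v²x²) − D)/v².
√(D² + v²x²) = √(0.0740² + 0.310² × 587²) = 182.0; v² = 0.0961.
t = (182.0 − 0.0740)/0.0961 = 1890 days (vs. the pure-advection estimate x/v = 1890 d).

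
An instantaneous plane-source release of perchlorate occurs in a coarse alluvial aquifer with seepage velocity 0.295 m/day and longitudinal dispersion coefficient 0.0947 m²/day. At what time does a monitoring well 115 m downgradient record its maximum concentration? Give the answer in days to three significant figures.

389 days

For the 1D instantaneous-source solution, setting ∂C/∂t = 0 at fixed x gives v²t² + 2Dt − x² = 0, so t = (√(D² + v²x²) − D)/v².
√(D² + v²x²) = √(0.0947² + 0.295² × 115²) = 33.93; v² = 0.087025.
t = (33.93 − 0.0947)/0.087025 = 389 days (vs. the pure-advection estimate x/v = 390 d).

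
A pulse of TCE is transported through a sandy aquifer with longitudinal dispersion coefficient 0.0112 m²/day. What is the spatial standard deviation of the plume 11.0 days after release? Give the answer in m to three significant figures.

Dispersive spreading gives a Gaussian with σ² = 2Dt; advection only shifts the center.
σ = √(2 × 0.0112 × 11.0) = 0.496 m.

0.496 m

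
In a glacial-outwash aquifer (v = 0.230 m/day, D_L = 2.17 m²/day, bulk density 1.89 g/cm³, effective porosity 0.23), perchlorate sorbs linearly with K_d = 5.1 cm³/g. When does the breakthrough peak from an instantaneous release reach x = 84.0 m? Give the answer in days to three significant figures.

Retardation factor R = 1 + ρ_b·K_d/n = 1 + 1.89 × 5.1/0.23 = 42.91.
Sorption retards both mechanisms: v_R = v/R = 0.005360 m/day, D_R = D/R = 0.05057 m²/day.
Peak time from v_R²t² + 2D_R t − x² = 0: t = (√(D_R² + v_R²x²) − D_R)/v_R².
√(D_R² + v_R²x²) = √(0.05057² + 0.005360² × 84.0²) = 0.4531; v_R² = 2.873e-05.
t = (0.4531 − 0.05057)/2.873e-05 = 14000 days.

14000 days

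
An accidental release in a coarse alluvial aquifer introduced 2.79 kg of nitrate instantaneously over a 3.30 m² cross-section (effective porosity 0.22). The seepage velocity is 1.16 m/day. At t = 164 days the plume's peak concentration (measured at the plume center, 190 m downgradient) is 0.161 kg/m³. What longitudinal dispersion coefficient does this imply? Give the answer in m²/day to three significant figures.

0.276 m²/day

At the plume center C_max = M/(n_e·A·√(4πDt)), so D = M²/(4πt·(n_e·A·C_max)²).
n_e·A·C_max = 0.22 × 3.30 × 0.161 = 0.1169 kg/m.
D = 2.79²/(4π × 164 × 0.1169²) = 0.276 m²/day.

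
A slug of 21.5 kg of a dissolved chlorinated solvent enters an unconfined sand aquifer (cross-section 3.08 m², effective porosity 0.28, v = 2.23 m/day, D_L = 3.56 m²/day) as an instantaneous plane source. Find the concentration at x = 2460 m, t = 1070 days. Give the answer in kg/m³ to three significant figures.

0.0796 kg/m³

For an instantaneous plane source, C(x,t) = M/(n_e·A·√(4πDt)) · exp(−(x−vt)²/(4Dt)), with n_e·A the pore (flow) area.
Plume center vt = 2.23 × 1070 = 2386.1 m, so the well at 2460 m is 73.9 m downgradient of the peak.
√(4πDt) = 218.8 m, giving peak height M/(n_e·A·√(4πDt)) = 21.5/(0.28 × 3.08 × 218.8) = 0.1139 kg/m³.
(x−vt)²/(4Dt) = (73.9)²/(4 × 3.56 × 1070) = 0.3584; exp(−0.3584) = 0.6988.
C = 0.1139 × 0.6988 = 0.0796 kg/m³.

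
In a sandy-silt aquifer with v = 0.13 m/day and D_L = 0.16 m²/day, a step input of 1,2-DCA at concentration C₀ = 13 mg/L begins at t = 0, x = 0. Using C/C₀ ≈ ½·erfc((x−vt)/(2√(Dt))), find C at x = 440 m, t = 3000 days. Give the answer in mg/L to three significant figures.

0.693 mg/L

For a continuous step input, C/C₀ ≈ ½·erfc((x−vt)/(2√(Dt))).
vt = 0.13 × 3000 = 390 m and 2√(Dt) = 2√(0.16 × 3000) = 43.82 m.
Argument (x−vt)/(2√(Dt)) = (440 − 390)/43.82 = 1.141; ½·erfc(1.141) = 0.05331.
C = 13 × 0.05331 = 0.693 mg/L.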